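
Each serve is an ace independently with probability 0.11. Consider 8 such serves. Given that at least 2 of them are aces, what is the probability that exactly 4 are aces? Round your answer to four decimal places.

0.0296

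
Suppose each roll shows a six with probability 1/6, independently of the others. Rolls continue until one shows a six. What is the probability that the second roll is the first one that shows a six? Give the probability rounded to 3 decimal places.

0.139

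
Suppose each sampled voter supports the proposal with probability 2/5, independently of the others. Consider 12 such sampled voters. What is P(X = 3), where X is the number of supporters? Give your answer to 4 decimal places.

0.1419

X ~ Binomial(n=12, p=0.40).
P(X=3) = C(12,3) · p^3 · (1−p)^9
= 220 · 0.064 · 0.010078 = 0.141894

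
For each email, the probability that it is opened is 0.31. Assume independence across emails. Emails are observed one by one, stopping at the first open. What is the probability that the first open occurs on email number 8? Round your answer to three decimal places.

Geometric (trials to first success), p = 0.31.
P(Y = 8) = (1−p)^7 · p = 0.074464 · 0.31 = 0.02308

0.023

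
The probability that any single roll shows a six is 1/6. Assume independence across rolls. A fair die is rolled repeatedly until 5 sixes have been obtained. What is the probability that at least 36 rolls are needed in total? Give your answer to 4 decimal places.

0.2843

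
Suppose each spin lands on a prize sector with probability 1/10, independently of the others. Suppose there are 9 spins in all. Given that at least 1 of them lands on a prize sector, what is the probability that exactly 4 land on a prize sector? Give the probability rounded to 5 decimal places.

X ~ Binomial(9, 0.10). Want P(X=4 | X≥1) = P(X=4) / P(X≥1).
P(X=4) = C(9,4)·0.10^4·0.90^5 = 0.0074402
P(X≥1) = 1 − 0.3874205 = 0.6125795
Ratio = 0.0074402 / 0.6125795 = 0.0121456

0.01215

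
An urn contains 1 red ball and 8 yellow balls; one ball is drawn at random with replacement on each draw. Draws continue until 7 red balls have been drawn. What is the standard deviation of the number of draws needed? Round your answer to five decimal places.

22.44994

Y = total draws until the seventh success; negative binomial with r=7, p=0.111111.
SD(Y) = √[r(1−p)/p²] = √(504.0000000) = 22.4499443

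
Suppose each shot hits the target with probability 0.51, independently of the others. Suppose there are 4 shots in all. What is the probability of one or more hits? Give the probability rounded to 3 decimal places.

0.942

P(at least one) = 1 − P(none) = 1 − (1 − 0.51)^4
= 1 − 0.05765 = 0.94235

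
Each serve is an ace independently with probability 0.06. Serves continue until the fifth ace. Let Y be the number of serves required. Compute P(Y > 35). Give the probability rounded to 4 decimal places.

Needing more than 35 serves ⇔ fewer than 5 successes in the first 35. With X ~ Binomial(35, 0.06), P(Y > 35) = P(X ≤ 4).
  k=0: C(35,0)·0.06^0·0.94^35 = 0.114677
  k=1: C(35,1)·0.06^1·0.94^34 = 0.256192
  k=2: C(35,2)·0.06^2·0.94^33 = 0.277996
  k=3: C(35,3)·0.06^3·0.94^32 = 0.195189
  k=4: C(35,4)·0.06^4·0.94^31 = 0.099671
P(X ≤ 4) = 0.943725

0.9437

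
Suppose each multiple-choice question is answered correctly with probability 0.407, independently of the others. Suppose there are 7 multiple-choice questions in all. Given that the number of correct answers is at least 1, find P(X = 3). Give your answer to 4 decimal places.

0.2995

X ~ Binomial(7, 0.407). Want P(X=3 | X≥1) = P(X=3) / P(X≥1).
P(X=3) = C(7,3)·0.407^3·0.593^4 = 0.291790
P(X≥1) = 1 − 0.025786 = 0.974214
Ratio = 0.291790 / 0.974214 = 0.299513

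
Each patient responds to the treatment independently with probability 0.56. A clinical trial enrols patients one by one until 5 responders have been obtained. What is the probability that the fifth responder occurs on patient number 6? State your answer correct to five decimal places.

0.12116

Y = trial on which the fifth success occurs; negative binomial, r=5, p=0.56.
P(Y=6) = C(5,4) · p^5 · (1−p)^1
= 5 · 0.055073 · 0.44 = 0.1211610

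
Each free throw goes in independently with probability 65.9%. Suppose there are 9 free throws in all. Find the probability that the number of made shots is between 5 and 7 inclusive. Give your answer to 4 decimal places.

0.7105

X ~ Binomial(9, 0.659); P(5 ≤ X ≤ 7) = Σ C(9,k) p^k (1−p)^(9−k) over k:
  k=5: C(9,5)·0.659^5·0.341^4 = 0.211746
  k=6: C(9,6)·0.659^6·0.341^3 = 0.272807
  k=7: C(9,7)·0.659^7·0.341^2 = 0.225948
Total = 0.710501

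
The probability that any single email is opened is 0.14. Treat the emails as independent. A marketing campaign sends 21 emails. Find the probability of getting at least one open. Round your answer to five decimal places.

P(at least one) = 1 − P(none) = 1 − (1 − 0.14)^21
= 1 − 0.0421180 = 0.9578820

0.95788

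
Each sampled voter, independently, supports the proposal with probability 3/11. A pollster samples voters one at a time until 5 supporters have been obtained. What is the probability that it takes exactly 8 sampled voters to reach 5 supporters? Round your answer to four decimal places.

0.0203

Y = trial on which the fifth success occurs; negative binomial, r=5, p=0.272727.
P(Y=8) = C(7,4) · p^5 · (1−p)^3
= 35 · 0.0015088 · 0.38467 = 0.020314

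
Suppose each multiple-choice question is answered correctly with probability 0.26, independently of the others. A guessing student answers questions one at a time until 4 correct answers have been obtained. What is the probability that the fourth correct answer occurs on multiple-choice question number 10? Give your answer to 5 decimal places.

0.06303

Y = trial on which the fourth success occurs; negative binomial, r=4, p=0.26.
P(Y=10) = C(9,3) · p^4 · (1−p)^6
= 84 · 0.0045698 · 0.16421 = 0.0630323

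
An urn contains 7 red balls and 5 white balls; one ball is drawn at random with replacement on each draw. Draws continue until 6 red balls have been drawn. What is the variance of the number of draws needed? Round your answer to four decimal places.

Y = total draws until the sixth success; negative binomial with r=6, p=0.583333.
Var(Y) = r(1−p)/p² = 6·0.416667 / 0.583333² = 7.346939

7.3469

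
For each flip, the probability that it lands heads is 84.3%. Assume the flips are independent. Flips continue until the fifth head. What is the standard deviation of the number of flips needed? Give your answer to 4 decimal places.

1.0510

Y = total flips until the fifth success; negative binomial with r=5, p=0.843.
SD(Y) = √[r(1−p)/p²] = √(1.104624) = 1.051011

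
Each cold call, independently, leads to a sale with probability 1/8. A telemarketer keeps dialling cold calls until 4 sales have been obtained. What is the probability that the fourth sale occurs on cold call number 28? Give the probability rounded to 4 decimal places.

0.0290

Y = trial on which the fourth success occurs; negative binomial, r=4, p=0.125.
P(Y=28) = C(27,3) · p^4 · (1−p)^24
= 2925 · 0.00024414 · 0.040569 = 0.028971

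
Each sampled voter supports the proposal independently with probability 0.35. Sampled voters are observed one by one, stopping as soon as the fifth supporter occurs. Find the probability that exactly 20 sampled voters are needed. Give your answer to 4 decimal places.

Y = trial on which the fifth success occurs; negative binomial, r=5, p=0.35.
P(Y=20) = C(19,4) · p^5 · (1−p)^15
= 3876 · 0.0052522 · 0.0015621 = 0.031800

0.0318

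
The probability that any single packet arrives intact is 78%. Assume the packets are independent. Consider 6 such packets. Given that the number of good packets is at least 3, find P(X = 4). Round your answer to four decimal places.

0.2753

X ~ Binomial(6, 0.78). Want P(X=4 | X≥3) = P(X=4) / P(X≥3).
P(X=4) = C(6,4)·0.78^4·0.22^2 = 0.268729
P(X≥3) = 1 − 0.000113 − 0.002412 − 0.021378 = 0.976097
Ratio = 0.268729 / 0.976097 = 0.275310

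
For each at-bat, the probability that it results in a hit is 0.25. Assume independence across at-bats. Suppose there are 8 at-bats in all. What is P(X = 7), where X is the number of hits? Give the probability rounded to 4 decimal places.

0.0004

X ~ Binomial(n=8, p=0.25).
P(X=7) = C(8,7) · p^7 · (1−p)^1
= 8 · 6.1035e-05 · 0.75 = 0.000366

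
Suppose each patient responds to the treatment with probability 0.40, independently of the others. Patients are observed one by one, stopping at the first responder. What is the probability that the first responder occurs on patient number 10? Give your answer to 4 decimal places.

Geometric (trials to first success), p = 0.40.
P(Y = 10) = (1−p)^9 · p = 0.010078 · 0.40 = 0.004031

0.0040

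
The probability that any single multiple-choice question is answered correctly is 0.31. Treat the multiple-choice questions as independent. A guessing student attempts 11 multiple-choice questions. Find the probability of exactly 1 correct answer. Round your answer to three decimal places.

0.083

X ~ Binomial(n=11, p=0.31).
P(X=1) = C(11,1) · p^1 · (1−p)^10
= 11 · 0.31 · 0.024462 = 0.08342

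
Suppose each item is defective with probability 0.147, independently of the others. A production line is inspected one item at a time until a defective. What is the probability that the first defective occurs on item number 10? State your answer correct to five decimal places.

0.03514

Geometric (trials to first success), p = 0.147.
P(Y = 10) = (1−p)^9 · p = 0.23908 · 0.147 = 0.0351446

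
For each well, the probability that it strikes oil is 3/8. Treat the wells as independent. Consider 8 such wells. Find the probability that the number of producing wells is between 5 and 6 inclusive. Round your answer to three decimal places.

0.132

X ~ Binomial(8, 0.375); P(5 ≤ X ≤ 6) = Σ C(8,k) p^k (1−p)^(8−k) over k:
  k=5: C(8,5)·0.375^5·0.625^3 = 0.10139
  k=6: C(8,6)·0.375^6·0.625^2 = 0.03042
Total = 0.13180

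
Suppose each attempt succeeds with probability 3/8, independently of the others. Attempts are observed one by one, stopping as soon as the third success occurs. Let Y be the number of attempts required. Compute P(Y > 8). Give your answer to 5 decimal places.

0.36974

Needing more than 8 attempts ⇔ fewer than 3 successes in the first 8. With X ~ Binomial(8, 0.375), P(Y > 8) = P(X ≤ 2).
  k=0: C(8,0)·0.375^0·0.625^8 = 0.0232831
  k=1: C(8,1)·0.375^1·0.625^7 = 0.1117587
  k=2: C(8,2)·0.375^2·0.625^6 = 0.2346933
P(X ≤ 2) = 0.3697351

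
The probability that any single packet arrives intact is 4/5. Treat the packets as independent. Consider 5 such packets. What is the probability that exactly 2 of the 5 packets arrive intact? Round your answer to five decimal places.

0.05120

X ~ Binomial(n=5, p=0.80).
P(X=2) = C(5,2) · p^2 · (1−p)^3
= 10 · 0.64 · 0.008 = 0.0512000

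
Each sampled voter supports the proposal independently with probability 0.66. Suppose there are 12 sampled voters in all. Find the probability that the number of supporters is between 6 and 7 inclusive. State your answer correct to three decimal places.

0.314

X ~ Binomial(12, 0.66); P(6 ≤ X ≤ 7) = Σ C(12,k) p^k (1−p)^(12−k) over k:
  k=6: C(12,6)·0.66^6·0.34^6 = 0.11798
  k=7: C(12,7)·0.66^7·0.34^5 = 0.19630
Total = 0.31428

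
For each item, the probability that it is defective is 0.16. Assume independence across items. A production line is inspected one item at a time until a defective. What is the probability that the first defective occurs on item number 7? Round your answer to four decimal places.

0.0562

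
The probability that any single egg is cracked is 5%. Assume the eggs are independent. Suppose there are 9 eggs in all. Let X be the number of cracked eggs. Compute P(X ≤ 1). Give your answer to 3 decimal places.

X ~ Binomial(9, 0.05); P(X ≤ 1) = Σ C(9,k) p^k (1−p)^(9−k) over k:
  k=0: C(9,0)·0.05^0·0.95^9 = 0.63025
  k=1: C(9,1)·0.05^1·0.95^8 = 0.29854
Total = 0.92879

0.929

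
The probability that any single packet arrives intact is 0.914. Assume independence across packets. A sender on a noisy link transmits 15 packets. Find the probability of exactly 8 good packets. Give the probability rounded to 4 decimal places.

X ~ Binomial(n=15, p=0.914).
P(X=8) = C(15,8) · p^8 · (1−p)^7
= 6435 · 0.48705 · 3.4793e-08 = 0.000109

0.0001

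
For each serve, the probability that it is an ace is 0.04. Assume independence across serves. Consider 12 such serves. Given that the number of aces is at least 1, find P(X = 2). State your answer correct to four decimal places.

X ~ Binomial(12, 0.04). Want P(X=2 | X≥1) = P(X=2) / P(X≥1).
P(X=2) = C(12,2)·0.04^2·0.96^10 = 0.070206
P(X≥1) = 1 − 0.612710 = 0.387290
Ratio = 0.070206 / 0.387290 = 0.181276

0.1813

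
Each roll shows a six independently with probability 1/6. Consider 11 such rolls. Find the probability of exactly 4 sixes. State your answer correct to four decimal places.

0.0711

X ~ Binomial(n=11, p=0.166667).
P(X=4) = C(11,4) · p^4 · (1−p)^7
= 330 · 0.0007716 · 0.27908 = 0.071062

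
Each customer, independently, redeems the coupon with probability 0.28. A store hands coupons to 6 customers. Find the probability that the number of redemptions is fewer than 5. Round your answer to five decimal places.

0.99208

X ~ Binomial(6, 0.28); P(X ≤ 4) = Σ C(6,k) p^k (1−p)^(6−k) over k:
  k=0: C(6,0)·0.28^0·0.72^6 = 0.1393141
  k=1: C(6,1)·0.28^1·0.72^5 = 0.3250662
  k=2: C(6,2)·0.28^2·0.72^4 = 0.3160365
  k=3: C(6,3)·0.28^3·0.72^3 = 0.1638708
  k=4: C(6,4)·0.28^4·0.72^2 = 0.0477957
Total = 0.9920832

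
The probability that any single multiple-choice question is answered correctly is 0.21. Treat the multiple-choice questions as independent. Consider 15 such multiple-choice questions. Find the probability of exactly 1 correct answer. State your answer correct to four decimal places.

0.1162

X ~ Binomial(n=15, p=0.21).
P(X=1) = C(15,1) · p^1 · (1−p)^14
= 15 · 0.21 · 0.036879 = 0.116169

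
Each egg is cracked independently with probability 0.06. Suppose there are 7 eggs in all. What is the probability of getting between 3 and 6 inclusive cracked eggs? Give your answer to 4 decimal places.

X ~ Binomial(7, 0.06); P(3 ≤ X ≤ 6) = Σ C(7,k) p^k (1−p)^(7−k) over k:
  k=3: C(7,3)·0.06^3·0.94^4 = 0.005902
  k=4: C(7,4)·0.06^4·0.94^3 = 0.000377
  k=5: C(7,5)·0.06^5·0.94^2 = 0.000014
  k=6: C(7,6)·0.06^6·0.94^1 = 0.000000
Total = 0.006294

0.0063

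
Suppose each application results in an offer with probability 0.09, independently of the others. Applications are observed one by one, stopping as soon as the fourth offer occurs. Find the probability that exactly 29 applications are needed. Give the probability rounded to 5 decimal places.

0.02034

Y = trial on which the fourth success occurs; negative binomial, r=4, p=0.09.
P(Y=29) = C(28,3) · p^4 · (1−p)^25
= 3276 · 6.561e-05 · 0.094631 = 0.0203399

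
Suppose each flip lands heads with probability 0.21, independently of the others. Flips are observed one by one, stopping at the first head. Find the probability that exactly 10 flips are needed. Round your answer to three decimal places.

0.025

Geometric (trials to first success), p = 0.21.
P(Y = 10) = (1−p)^9 · p = 0.11985 · 0.21 = 0.02517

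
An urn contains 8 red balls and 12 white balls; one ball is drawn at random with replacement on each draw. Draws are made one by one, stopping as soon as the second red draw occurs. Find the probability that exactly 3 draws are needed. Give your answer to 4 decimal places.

0.1920

Y = trial on which the second success occurs; negative binomial, r=2, p=0.40.
P(Y=3) = C(2,1) · p^2 · (1−p)^1
= 2 · 0.16 · 0.6 = 0.192000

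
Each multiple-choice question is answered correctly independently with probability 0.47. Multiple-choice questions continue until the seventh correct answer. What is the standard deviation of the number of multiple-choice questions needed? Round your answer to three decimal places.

Y = total multiple-choice questions until the seventh success; negative binomial with r=7, p=0.47.
SD(Y) = √[r(1−p)/p²] = √(16.79493) = 4.09816

4.098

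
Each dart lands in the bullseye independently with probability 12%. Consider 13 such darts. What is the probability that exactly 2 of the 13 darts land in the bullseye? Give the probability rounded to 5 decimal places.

X ~ Binomial(n=13, p=0.12).
P(X=2) = C(13,2) · p^2 · (1−p)^11
= 78 · 0.0144 · 0.24508 = 0.2752748

0.27527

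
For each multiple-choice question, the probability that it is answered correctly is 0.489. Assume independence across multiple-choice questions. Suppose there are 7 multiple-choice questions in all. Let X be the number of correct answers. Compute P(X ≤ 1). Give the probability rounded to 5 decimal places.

0.07004

X ~ Binomial(7, 0.489); P(X ≤ 1) = Σ C(7,k) p^k (1−p)^(7−k) over k:
  k=0: C(7,0)·0.489^0·0.511^7 = 0.0090980
  k=1: C(7,1)·0.489^1·0.511^6 = 0.0609442
Total = 0.0700422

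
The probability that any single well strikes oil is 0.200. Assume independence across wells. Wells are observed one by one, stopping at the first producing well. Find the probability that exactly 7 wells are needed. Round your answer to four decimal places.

0.0524

Geometric (trials to first success), p = 0.20.
P(Y = 7) = (1−p)^6 · p = 0.26214 · 0.20 = 0.052429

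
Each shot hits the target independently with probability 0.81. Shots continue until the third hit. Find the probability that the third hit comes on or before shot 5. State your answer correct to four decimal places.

Finishing within 5 shots ⇔ at least 3 successes in the first 5. With X ~ Binomial(5, 0.81), P(Y ≤ 5) = 1 − P(X ≤ 2).
  k=0: C(5,0)·0.81^0·0.19^5 = 0.000248
  k=1: C(5,1)·0.81^1·0.19^4 = 0.005278
  k=2: C(5,2)·0.81^2·0.19^3 = 0.045002
1 − 0.050528 = 0.949472

0.9495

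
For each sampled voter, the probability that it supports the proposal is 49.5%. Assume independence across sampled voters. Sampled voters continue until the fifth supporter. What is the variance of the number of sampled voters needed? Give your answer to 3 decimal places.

Y = total sampled voters until the fifth success; negative binomial with r=5, p=0.495.
Var(Y) = r(1−p)/p² = 5·0.505 / 0.495² = 10.30507

10.305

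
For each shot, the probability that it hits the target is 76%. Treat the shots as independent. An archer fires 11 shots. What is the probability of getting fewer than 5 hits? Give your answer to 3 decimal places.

0.006

X ~ Binomial(11, 0.76); P(X ≤ 4) = Σ C(11,k) p^k (1−p)^(11−k) over k:
  k=0: C(11,0)·0.76^0·0.24^11 = 0.00000
  k=1: C(11,1)·0.76^1·0.24^10 = 0.00001
  k=2: C(11,2)·0.76^2·0.24^9 = 0.00008
  k=3: C(11,3)·0.76^3·0.24^8 = 0.00080
  k=4: C(11,4)·0.76^4·0.24^7 = 0.00505
Total = 0.00594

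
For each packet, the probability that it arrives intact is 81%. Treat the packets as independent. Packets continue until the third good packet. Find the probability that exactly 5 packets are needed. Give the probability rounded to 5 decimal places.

0.11511

Y = trial on which the third success occurs; negative binomial, r=3, p=0.81.
P(Y=5) = C(4,2) · p^3 · (1−p)^2
= 6 · 0.53144 · 0.0361 = 0.1151101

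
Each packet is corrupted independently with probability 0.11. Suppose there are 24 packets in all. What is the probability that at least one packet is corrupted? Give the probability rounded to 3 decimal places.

0.939

P(at least one) = 1 − P(none) = 1 − (1 − 0.11)^24
= 1 − 0.06100 = 0.93900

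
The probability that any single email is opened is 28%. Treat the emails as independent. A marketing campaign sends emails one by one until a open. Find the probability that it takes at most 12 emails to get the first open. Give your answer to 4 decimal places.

0.9806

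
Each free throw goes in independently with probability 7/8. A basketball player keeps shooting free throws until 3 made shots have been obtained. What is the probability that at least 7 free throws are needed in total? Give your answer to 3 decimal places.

Needing more than 6 free throws ⇔ fewer than 3 successes in the first 6. With X ~ Binomial(6, 0.875), P(Y > 6) = P(X ≤ 2).
  k=0: C(6,0)·0.875^0·0.125^6 = 0.00000
  k=1: C(6,1)·0.875^1·0.125^5 = 0.00016
  k=2: C(6,2)·0.875^2·0.125^4 = 0.00280
P(X ≤ 2) = 0.00297

0.003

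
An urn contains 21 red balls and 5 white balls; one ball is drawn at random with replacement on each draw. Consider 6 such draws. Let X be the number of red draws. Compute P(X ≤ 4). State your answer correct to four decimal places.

X ~ Binomial(6, 0.807692); P(X ≤ 4) = Σ C(6,k) p^k (1−p)^(6−k) over k:
  k=0: C(6,0)·0.807692^0·0.192308^6 = 0.000051
  k=1: C(6,1)·0.807692^1·0.192308^5 = 0.001275
  k=2: C(6,2)·0.807692^2·0.192308^4 = 0.013384
  k=3: C(6,3)·0.807692^3·0.192308^3 = 0.074948
  k=4: C(6,4)·0.807692^4·0.192308^2 = 0.236085
Total = 0.325741

0.3257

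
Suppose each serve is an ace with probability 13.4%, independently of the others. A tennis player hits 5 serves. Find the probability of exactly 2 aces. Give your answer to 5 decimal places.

X ~ Binomial(n=5, p=0.134).
P(X=2) = C(5,2) · p^2 · (1−p)^3
= 10 · 0.017956 · 0.64946 = 0.1166174

0.11662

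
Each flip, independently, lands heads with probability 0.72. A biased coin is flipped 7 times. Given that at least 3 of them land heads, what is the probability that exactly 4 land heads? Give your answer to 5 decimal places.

0.21097

X ~ Binomial(7, 0.72). Want P(X=4 | X≥3) = P(X=4) / P(X≥3).
P(X=4) = C(7,4)·0.72^4·0.28^3 = 0.2064772
P(X≥3) = 1 − 0.0001349 − 0.0024287 − 0.0187359 = 0.9787004
Ratio = 0.2064772 / 0.9787004 = 0.2109708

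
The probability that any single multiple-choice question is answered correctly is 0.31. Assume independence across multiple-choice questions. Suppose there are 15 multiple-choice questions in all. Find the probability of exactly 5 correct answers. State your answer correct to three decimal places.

0.210

X ~ Binomial(n=15, p=0.31).
P(X=5) = C(15,5) · p^5 · (1−p)^10
= 3003 · 0.0028629 · 0.024462 = 0.21031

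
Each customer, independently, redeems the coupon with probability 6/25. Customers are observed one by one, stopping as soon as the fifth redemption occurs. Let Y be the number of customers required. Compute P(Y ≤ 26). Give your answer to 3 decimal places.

0.783

Finishing within 26 customers ⇔ at least 5 successes in the first 26. With X ~ Binomial(26, 0.24), P(Y ≤ 26) = 1 − P(X ≤ 4).
  k=0: C(26,0)·0.24^0·0.76^26 = 0.00080
  k=1: C(26,1)·0.24^1·0.76^25 = 0.00654
  k=2: C(26,2)·0.24^2·0.76^24 = 0.02581
  k=3: C(26,3)·0.24^3·0.76^23 = 0.06521
  k=4: C(26,4)·0.24^4·0.76^22 = 0.11841
1 − 0.21677 = 0.78323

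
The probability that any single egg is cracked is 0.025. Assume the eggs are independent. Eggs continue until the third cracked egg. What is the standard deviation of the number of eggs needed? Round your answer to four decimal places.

Y = total eggs until the third success; negative binomial with r=3, p=0.025.
SD(Y) = √[r(1−p)/p²] = √(4680.000000) = 68.410526

68.4105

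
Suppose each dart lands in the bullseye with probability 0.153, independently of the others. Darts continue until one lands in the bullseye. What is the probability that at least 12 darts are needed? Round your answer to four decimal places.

Y = number of darts to the first success; geometric, p = 0.153.
P(Y > 11) = P(first 11 all fail) = (1−p)^11 = 0.160960

0.1610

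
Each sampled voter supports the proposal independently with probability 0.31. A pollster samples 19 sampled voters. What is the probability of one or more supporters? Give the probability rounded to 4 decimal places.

0.9991

P(at least one) = 1 − P(none) = 1 − (1 − 0.31)^19
= 1 − 0.000867 = 0.999133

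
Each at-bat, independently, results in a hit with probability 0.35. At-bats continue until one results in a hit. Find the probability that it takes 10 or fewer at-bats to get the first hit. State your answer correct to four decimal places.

Y = number of at-bats to the first success; geometric, p = 0.35.
P(Y ≤ 10) = 1 − (1−p)^10 = 1 − 0.013463 = 0.986537

0.9865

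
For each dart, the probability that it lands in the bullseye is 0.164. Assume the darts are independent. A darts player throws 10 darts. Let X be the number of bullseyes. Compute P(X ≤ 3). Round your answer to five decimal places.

X ~ Binomial(10, 0.164); P(X ≤ 3) = Σ C(10,k) p^k (1−p)^(10−k) over k:
  k=0: C(10,0)·0.164^0·0.836^10 = 0.1667488
  k=1: C(10,1)·0.164^1·0.836^9 = 0.3271149
  k=2: C(10,2)·0.164^2·0.836^8 = 0.2887689
  k=3: C(10,3)·0.164^3·0.836^7 = 0.1510625
Total = 0.9336952

0.93370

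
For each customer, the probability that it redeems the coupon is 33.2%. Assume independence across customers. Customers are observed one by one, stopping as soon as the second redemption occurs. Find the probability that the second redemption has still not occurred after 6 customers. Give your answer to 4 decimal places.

0.3538

Needing more than 6 customers ⇔ fewer than 2 successes in the first 6. With X ~ Binomial(6, 0.332), P(Y > 6) = P(X ≤ 1).
  k=0: C(6,0)·0.332^0·0.668^6 = 0.088850
  k=1: C(6,1)·0.332^1·0.668^5 = 0.264955
P(X ≤ 1) = 0.353805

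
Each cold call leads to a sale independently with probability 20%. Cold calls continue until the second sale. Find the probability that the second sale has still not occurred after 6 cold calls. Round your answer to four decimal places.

Needing more than 6 cold calls ⇔ fewer than 2 successes in the first 6. With X ~ Binomial(6, 0.20), P(Y > 6) = P(X ≤ 1).
  k=0: C(6,0)·0.20^0·0.80^6 = 0.262144
  k=1: C(6,1)·0.20^1·0.80^5 = 0.393216
P(X ≤ 1) = 0.655360

0.6554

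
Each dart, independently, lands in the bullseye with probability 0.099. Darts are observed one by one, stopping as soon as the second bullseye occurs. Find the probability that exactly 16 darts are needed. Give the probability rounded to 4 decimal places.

0.0342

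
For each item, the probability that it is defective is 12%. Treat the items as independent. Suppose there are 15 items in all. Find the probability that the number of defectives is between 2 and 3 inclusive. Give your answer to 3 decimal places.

0.457

X ~ Binomial(15, 0.12); P(2 ≤ X ≤ 3) = Σ C(15,k) p^k (1−p)^(15−k) over k:
  k=2: C(15,2)·0.12^2·0.88^13 = 0.28696
  k=3: C(15,3)·0.12^3·0.88^12 = 0.16957
Total = 0.45653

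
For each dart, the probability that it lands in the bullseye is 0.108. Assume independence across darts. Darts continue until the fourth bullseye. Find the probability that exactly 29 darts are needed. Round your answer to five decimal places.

Y = trial on which the fourth success occurs; negative binomial, r=4, p=0.108.
P(Y=29) = C(28,3) · p^4 · (1−p)^25
= 3276 · 0.00013605 · 0.057428 = 0.0255953

0.02560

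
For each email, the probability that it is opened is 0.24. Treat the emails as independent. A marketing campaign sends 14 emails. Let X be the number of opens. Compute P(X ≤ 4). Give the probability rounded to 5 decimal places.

X ~ Binomial(14, 0.24); P(X ≤ 4) = Σ C(14,k) p^k (1−p)^(14−k) over k:
  k=0: C(14,0)·0.24^0·0.76^14 = 0.0214482
  k=1: C(14,1)·0.24^1·0.76^13 = 0.0948235
  k=2: C(14,2)·0.24^2·0.76^12 = 0.1946377
  k=3: C(14,3)·0.24^3·0.76^11 = 0.2458582
  k=4: C(14,4)·0.24^4·0.76^10 = 0.2135084
Total = 0.7702759

0.77028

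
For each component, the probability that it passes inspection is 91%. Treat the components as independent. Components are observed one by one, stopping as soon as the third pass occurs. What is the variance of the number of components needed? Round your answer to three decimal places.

0.326

Y = total components until the third success; negative binomial with r=3, p=0.91.
Var(Y) = r(1−p)/p² = 3·0.09 / 0.91² = 0.32605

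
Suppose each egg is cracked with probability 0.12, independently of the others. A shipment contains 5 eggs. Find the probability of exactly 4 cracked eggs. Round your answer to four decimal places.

X ~ Binomial(n=5, p=0.12).
P(X=4) = C(5,4) · p^4 · (1−p)^1
= 5 · 0.00020736 · 0.88 = 0.000912

0.0009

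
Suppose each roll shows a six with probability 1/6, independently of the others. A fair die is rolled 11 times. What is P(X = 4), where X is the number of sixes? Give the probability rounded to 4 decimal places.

0.0711

X ~ Binomial(n=11, p=0.166667).
P(X=4) = C(11,4) · p^4 · (1−p)^7
= 330 · 0.0007716 · 0.27908 = 0.071062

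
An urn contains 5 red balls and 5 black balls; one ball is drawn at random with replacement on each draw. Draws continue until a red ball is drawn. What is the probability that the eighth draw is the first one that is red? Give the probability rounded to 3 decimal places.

0.004

Geometric (trials to first success), p = 0.50.
P(Y = 8) = (1−p)^7 · p = 0.0078125 · 0.50 = 0.00391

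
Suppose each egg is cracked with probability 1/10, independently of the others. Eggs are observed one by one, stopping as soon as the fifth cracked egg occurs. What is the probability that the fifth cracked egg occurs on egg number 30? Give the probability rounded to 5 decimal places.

0.01705

Y = trial on which the fifth success occurs; negative binomial, r=5, p=0.10.
P(Y=30) = C(29,4) · p^5 · (1−p)^25
= 23751 · 1e-05 · 0.07179 = 0.0170508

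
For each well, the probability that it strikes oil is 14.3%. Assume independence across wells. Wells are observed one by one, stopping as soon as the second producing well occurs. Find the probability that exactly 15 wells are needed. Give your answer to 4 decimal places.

Y = trial on which the second success occurs; negative binomial, r=2, p=0.143.
P(Y=15) = C(14,1) · p^2 · (1−p)^13
= 14 · 0.020449 · 0.13451 = 0.038508

0.0385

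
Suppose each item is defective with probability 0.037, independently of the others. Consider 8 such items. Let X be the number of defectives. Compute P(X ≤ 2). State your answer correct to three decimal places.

0.998

X ~ Binomial(8, 0.037); P(X ≤ 2) = Σ C(8,k) p^k (1−p)^(8−k) over k:
  k=0: C(8,0)·0.037^0·0.963^8 = 0.73962
  k=1: C(8,1)·0.037^1·0.963^7 = 0.22734
  k=2: C(8,2)·0.037^2·0.963^6 = 0.03057
Total = 0.99753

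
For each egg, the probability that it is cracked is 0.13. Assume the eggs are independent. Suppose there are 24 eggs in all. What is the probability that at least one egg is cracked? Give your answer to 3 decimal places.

0.965

P(at least one) = 1 − P(none) = 1 − (1 − 0.13)^24
= 1 − 0.03536 = 0.96464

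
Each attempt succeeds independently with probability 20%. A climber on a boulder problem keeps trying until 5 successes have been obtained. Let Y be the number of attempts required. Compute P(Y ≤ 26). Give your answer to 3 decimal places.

Finishing within 26 attempts ⇔ at least 5 successes in the first 26. With X ~ Binomial(26, 0.20), P(Y ≤ 26) = 1 − P(X ≤ 4).
  k=0: C(26,0)·0.20^0·0.80^26 = 0.00302
  k=1: C(26,1)·0.20^1·0.80^25 = 0.01965
  k=2: C(26,2)·0.20^2·0.80^24 = 0.06139
  k=3: C(26,3)·0.20^3·0.80^23 = 0.12278
  k=4: C(26,4)·0.20^4·0.80^22 = 0.17650
1 − 0.38334 = 0.61666

0.617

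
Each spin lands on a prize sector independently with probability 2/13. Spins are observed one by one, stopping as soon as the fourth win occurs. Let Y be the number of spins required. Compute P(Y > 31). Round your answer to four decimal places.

0.2763

Needing more than 31 spins ⇔ fewer than 4 successes in the first 31. With X ~ Binomial(31, 0.153846), P(Y > 31) = P(X ≤ 3).
  k=0: C(31,0)·0.153846^0·0.846154^31 = 0.005635
  k=1: C(31,1)·0.153846^1·0.846154^30 = 0.031763
  k=2: C(31,2)·0.153846^2·0.846154^29 = 0.086628
  k=3: C(31,3)·0.153846^3·0.846154^28 = 0.152255
P(X ≤ 3) = 0.276281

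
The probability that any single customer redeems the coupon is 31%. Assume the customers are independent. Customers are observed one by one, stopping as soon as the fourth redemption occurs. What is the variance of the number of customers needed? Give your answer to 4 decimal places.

28.7201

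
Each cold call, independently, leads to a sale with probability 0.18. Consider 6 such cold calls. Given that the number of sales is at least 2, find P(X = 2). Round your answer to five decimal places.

X ~ Binomial(6, 0.18). Want P(X=2 | X≥2) = P(X=2) / P(X≥2).
P(X=2) = C(6,2)·0.18^2·0.82^4 = 0.2197312
P(X≥2) = 1 − 0.3040067 − 0.4003990 = 0.2955943
Ratio = 0.2197312 / 0.2955943 = 0.7433539

0.74335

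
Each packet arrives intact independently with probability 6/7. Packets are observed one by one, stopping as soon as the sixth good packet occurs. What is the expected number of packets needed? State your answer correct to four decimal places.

Y = total packets until the sixth success; negative binomial with r=6, p=0.857143.
E[Y] = r / p = 6 / 0.857143 = 7.000000

7.0000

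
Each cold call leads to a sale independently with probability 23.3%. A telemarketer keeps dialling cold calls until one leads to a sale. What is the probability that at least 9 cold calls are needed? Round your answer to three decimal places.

0.120

Y = number of cold calls to the first success; geometric, p = 0.233.
P(Y > 8) = P(first 8 all fail) = (1−p)^8 = 0.11977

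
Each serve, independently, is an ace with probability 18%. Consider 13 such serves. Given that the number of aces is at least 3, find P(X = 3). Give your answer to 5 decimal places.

0.54183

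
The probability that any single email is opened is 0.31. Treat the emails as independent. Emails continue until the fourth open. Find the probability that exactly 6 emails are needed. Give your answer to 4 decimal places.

Y = trial on which the fourth success occurs; negative binomial, r=4, p=0.31.
P(Y=6) = C(5,3) · p^4 · (1−p)^2
= 10 · 0.0092352 · 0.4761 = 0.043969

0.0440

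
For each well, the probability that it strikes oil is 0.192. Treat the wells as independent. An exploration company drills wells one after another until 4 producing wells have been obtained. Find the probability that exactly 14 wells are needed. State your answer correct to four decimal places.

0.0461

Y = trial on which the fourth success occurs; negative binomial, r=4, p=0.192.
P(Y=14) = C(13,3) · p^4 · (1−p)^10
= 286 · 0.001359 · 0.11861 = 0.046098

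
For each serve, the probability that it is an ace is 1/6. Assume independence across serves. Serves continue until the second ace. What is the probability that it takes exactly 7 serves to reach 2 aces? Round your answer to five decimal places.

0.06698

Y = trial on which the second success occurs; negative binomial, r=2, p=0.166667.
P(Y=7) = C(6,1) · p^2 · (1−p)^5
= 6 · 0.027778 · 0.40188 = 0.0669796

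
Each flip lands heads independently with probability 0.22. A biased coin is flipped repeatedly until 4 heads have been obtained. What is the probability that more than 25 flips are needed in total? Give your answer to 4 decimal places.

Needing more than 25 flips ⇔ fewer than 4 successes in the first 25. With X ~ Binomial(25, 0.22), P(Y > 25) = P(X ≤ 3).
  k=0: C(25,0)·0.22^0·0.78^25 = 0.002006
  k=1: C(25,1)·0.22^1·0.78^24 = 0.014146
  k=2: C(25,2)·0.22^2·0.78^23 = 0.047879
  k=3: C(25,3)·0.22^3·0.78^22 = 0.103533
P(X ≤ 3) = 0.167563

0.1676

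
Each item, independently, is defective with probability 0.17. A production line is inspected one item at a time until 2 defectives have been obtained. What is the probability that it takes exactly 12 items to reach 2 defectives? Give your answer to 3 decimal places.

0.049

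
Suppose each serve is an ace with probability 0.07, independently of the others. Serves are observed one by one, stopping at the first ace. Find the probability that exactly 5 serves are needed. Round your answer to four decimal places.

0.0524

Geometric (trials to first success), p = 0.07.
P(Y = 5) = (1−p)^4 · p = 0.74805 · 0.07 = 0.052364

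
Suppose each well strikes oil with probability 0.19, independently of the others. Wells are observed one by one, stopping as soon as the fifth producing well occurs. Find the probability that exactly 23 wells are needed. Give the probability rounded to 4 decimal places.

0.0408

Y = trial on which the fifth success occurs; negative binomial, r=5, p=0.19.
P(Y=23) = C(22,4) · p^5 · (1−p)^18
= 7315 · 0.00024761 · 0.022528 = 0.040805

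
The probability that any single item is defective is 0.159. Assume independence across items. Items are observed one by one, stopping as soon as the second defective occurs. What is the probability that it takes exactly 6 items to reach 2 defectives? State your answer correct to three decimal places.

0.063

Y = trial on which the second success occurs; negative binomial, r=2, p=0.159.
P(Y=6) = C(5,1) · p^2 · (1−p)^4
= 5 · 0.025281 · 0.50025 = 0.06323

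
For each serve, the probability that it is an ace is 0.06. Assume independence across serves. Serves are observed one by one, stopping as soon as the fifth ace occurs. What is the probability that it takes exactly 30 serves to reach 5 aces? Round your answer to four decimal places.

0.0039

Y = trial on which the fifth success occurs; negative binomial, r=5, p=0.06.
P(Y=30) = C(29,4) · p^5 · (1−p)^25
= 23751 · 7.776e-07 · 0.21291 = 0.003932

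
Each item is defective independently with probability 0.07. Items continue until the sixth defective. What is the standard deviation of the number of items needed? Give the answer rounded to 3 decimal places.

33.746

Y = total items until the sixth success; negative binomial with r=6, p=0.07.
SD(Y) = √[r(1−p)/p²] = √(1138.77551) = 33.74575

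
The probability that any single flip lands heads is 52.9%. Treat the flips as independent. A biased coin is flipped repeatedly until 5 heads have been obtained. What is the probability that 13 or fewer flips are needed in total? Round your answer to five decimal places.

Finishing within 13 flips ⇔ at least 5 successes in the first 13. With X ~ Binomial(13, 0.529), P(Y ≤ 13) = 1 − P(X ≤ 4).
  k=0: C(13,0)·0.529^0·0.471^13 = 0.0000561
  k=1: C(13,1)·0.529^1·0.471^12 = 0.0008197
  k=2: C(13,2)·0.529^2·0.471^11 = 0.0055238
  k=3: C(13,3)·0.529^3·0.471^10 = 0.0227479
  k=4: C(13,4)·0.529^4·0.471^9 = 0.0638729
1 − 0.0930205 = 0.9069795

0.90698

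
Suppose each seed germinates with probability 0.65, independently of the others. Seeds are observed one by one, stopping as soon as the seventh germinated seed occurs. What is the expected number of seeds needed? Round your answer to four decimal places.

Y = total seeds until the seventh success; negative binomial with r=7, p=0.65.
E[Y] = r / p = 7 / 0.65 = 10.769231

10.7692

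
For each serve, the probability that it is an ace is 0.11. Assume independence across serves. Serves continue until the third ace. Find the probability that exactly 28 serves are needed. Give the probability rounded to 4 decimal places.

Y = trial on which the third success occurs; negative binomial, r=3, p=0.11.
P(Y=28) = C(27,2) · p^3 · (1−p)^25
= 351 · 0.001331 · 0.054294 = 0.025365

0.0254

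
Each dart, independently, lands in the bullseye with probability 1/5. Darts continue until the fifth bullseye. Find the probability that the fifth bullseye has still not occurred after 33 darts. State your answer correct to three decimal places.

0.182

Needing more than 33 darts ⇔ fewer than 5 successes in the first 33. With X ~ Binomial(33, 0.20), P(Y > 33) = P(X ≤ 4).
  k=0: C(33,0)·0.20^0·0.80^33 = 0.00063
  k=1: C(33,1)·0.20^1·0.80^32 = 0.00523
  k=2: C(33,2)·0.20^2·0.80^31 = 0.02092
  k=3: C(33,3)·0.20^3·0.80^30 = 0.05403
  k=4: C(33,4)·0.20^4·0.80^29 = 0.10131
P(X ≤ 4) = 0.18213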